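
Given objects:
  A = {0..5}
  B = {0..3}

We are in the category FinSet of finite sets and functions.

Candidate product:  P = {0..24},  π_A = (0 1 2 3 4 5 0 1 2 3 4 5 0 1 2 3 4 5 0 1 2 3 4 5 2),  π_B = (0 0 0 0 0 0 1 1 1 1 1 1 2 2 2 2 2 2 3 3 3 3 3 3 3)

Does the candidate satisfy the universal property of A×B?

|A|·|B| = 6·4 = 24;  |P| = 25
  → cardinalities differ; no bijection possible.

Answer: NOT A VALID PRODUCT — |P|=25 ≠ |A|·|B|=24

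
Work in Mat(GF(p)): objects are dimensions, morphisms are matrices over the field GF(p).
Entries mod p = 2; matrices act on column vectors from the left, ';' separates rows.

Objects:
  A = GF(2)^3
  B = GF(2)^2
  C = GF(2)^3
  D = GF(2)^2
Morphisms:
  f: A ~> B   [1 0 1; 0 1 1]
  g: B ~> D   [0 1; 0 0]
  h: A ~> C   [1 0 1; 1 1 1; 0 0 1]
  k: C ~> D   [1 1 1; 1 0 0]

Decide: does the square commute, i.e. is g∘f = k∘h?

Answer: DOES NOT COMMUTE

Trace:
Path 1 = f;g:
  e0=⟨1,0,0⟩ f~>⟨1,0⟩ g~>⟨0,0⟩
  e1=⟨0,1,0⟩ f~>⟨0,1⟩ g~>⟨1,0⟩
  e2=⟨0,0,1⟩ f~>⟨1,1⟩ g~>⟨1,0⟩
  ⟦path⟧₁ = [0 1 1; 0 0 0]
Path 2 = h;k:
  e0=⟨1,0,0⟩ h~>⟨1,1,0⟩ k~>⟨0,1⟩
  e1=⟨0,1,0⟩ h~>⟨0,1,0⟩ k~>⟨1,0⟩
  e2=⟨0,0,1⟩ h~>⟨1,1,1⟩ k~>⟨1,1⟩
  ⟦path⟧₂ = [0 1 1; 1 0 1]
Equal? differ; not commutative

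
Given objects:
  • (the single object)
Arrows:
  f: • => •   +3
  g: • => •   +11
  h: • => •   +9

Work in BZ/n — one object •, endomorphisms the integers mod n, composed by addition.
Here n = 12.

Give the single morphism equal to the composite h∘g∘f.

Answer: +11

Trace:
  0 +3≡3 +11≡2 +9≡11  (mod 12)
composite: +11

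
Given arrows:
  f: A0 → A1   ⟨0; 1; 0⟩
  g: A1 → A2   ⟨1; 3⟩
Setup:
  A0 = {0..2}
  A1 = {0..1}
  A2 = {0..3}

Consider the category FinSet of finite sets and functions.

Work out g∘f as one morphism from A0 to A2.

Answer: ⟨1; 3; 1⟩

Derivation:
  0 f→0 g→1
  1 f→1 g→3
  2 f→0 g→1
result: ⟨1; 3; 1⟩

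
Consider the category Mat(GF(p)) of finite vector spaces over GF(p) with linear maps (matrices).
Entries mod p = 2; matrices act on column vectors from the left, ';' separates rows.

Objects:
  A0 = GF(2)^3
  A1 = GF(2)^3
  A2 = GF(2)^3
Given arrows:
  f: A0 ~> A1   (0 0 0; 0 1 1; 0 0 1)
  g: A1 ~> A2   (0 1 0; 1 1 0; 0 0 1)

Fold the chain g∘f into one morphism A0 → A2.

  e0=⟨1,0,0⟩ f~>⟨0,0,0⟩ g~>⟨0,0,0⟩
  e1=⟨0,1,0⟩ f~>⟨0,1,0⟩ g~>⟨1,1,0⟩
  e2=⟨0,0,1⟩ f~>⟨0,1,1⟩ g~>⟨1,1,1⟩
result: (0 1 1; 0 1 1; 0 0 1)

Answer: (0 1 1; 0 1 1; 0 0 1)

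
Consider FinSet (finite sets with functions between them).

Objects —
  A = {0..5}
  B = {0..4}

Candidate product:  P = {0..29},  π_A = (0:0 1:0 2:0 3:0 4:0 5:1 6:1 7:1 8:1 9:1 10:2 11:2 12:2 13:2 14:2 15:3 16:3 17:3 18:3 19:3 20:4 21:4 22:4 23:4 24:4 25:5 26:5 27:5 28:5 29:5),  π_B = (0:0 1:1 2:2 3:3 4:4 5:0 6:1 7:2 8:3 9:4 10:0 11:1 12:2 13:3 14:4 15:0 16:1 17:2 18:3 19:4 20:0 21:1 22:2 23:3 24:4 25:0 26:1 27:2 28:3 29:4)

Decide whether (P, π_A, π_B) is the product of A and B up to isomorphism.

Answer: VALID PRODUCT

Work:
|A|·|B| = 6·5 = 30;  |P| = 30
Check the pairing map k ↦ (π_A(k), π_B(k)):
  0 : (0,0)
  1 : (0,1)
  2 : (0,2)
  3 : (0,3)
  4 : (0,4)
  5 : (1,0)
  6 : (1,1)
  7 : (1,2)
  8 : (1,3)
  9 : (1,4)
  10 : (2,0)
  11 : (2,1)
  12 : (2,2)
  13 : (2,3)
  14 : (2,4)
  15 : (3,0)
  16 : (3,1)
  17 : (3,2)
  18 : (3,3)
  19 : (3,4)
  20 : (4,0)
  21 : (4,1)
  22 : (4,2)
  23 : (4,3)
  24 : (4,4)
  25 : (5,0)
  26 : (5,1)
  27 : (5,2)
  28 : (5,3)
  29 : (5,4)
distinct pairs in image: 30 / 30 needed
  → bijection onto A×B; projections well-typed.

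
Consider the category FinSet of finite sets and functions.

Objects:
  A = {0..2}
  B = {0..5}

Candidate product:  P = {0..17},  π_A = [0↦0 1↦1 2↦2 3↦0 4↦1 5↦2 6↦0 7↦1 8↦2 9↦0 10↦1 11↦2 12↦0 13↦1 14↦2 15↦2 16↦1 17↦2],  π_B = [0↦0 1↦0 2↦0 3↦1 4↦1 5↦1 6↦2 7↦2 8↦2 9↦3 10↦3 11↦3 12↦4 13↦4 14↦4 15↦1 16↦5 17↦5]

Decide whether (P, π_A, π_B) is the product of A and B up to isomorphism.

Answer: NOT A VALID PRODUCT — duplicate pair at indices 5,15

Derivation:
|A|·|B| = 3·6 = 18;  |P| = 18
Check the pairing map k ↦ (π_A(k), π_B(k)):
  0 ↦ (0,0)
  1 ↦ (1,0)
  2 ↦ (2,0)
  3 ↦ (0,1)
  4 ↦ (1,1)
  5 ↦ (2,1)
  6 ↦ (0,2)
  7 ↦ (1,2)
  8 ↦ (2,2)
  9 ↦ (0,3)
  10 ↦ (1,3)
  11 ↦ (2,3)
  12 ↦ (0,4)
  13 ↦ (1,4)
  14 ↦ (2,4)
  15 ↦ (2,1)  ✗ repeats pair of k=5
  16 ↦ (1,5)
  17 ↦ (2,5)
distinct pairs in image: 17 / 18 needed
  → (2,1) hit at k=5 and k=15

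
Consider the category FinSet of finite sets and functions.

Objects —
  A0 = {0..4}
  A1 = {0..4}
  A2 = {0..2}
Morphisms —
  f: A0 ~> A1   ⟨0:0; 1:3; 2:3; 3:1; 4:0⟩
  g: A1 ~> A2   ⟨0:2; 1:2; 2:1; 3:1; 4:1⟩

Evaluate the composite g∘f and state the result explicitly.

Answer: ⟨0:2; 1:1; 2:1; 3:2; 4:2⟩

Work:
  0 f~>0 g~>2
  1 f~>3 g~>1
  2 f~>3 g~>1
  3 f~>1 g~>2
  4 f~>0 g~>2
composite: ⟨0:2; 1:1; 2:1; 3:2; 4:2⟩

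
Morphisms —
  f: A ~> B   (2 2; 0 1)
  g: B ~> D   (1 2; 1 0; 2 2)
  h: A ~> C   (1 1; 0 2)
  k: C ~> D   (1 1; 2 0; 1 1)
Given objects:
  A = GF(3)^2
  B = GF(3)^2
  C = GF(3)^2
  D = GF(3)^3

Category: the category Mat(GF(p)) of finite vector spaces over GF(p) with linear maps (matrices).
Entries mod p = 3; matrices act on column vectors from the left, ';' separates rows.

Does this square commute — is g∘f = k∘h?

1) trace f;g:
  e0=[1,0] f~>[2,0] g~>[2,2,1]
  e1=[0,1] f~>[2,1] g~>[1,2,0]
  result₁ = (2 1; 2 2; 1 0)
2) trace h;k:
  e0=[1,0] h~>[1,0] k~>[1,2,1]
  e1=[0,1] h~>[1,2] k~>[0,2,0]
  result₂ = (1 0; 2 2; 1 0)
Equal? NO — does not commute

Answer: DOES NOT COMMUTE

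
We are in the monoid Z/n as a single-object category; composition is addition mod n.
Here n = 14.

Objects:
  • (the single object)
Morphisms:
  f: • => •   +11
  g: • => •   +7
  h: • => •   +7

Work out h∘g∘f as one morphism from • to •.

  0 +11≡11 +7≡4 +7≡11  (mod 14)
⟦path⟧: +11

Answer: +11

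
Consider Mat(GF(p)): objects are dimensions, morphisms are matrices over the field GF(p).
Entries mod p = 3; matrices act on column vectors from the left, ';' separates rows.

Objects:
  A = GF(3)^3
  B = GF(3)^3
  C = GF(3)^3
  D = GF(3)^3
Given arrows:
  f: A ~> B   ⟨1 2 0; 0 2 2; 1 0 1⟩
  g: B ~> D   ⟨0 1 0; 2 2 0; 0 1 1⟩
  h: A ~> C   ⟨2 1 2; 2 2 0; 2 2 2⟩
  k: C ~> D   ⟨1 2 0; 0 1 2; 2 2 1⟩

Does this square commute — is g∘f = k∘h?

Answer: DOES NOT COMMUTE

Work:
Path 1 = f;g:
  e0=[1,0,0] f~>[1,0,1] g~>[0,2,1]
  e1=[0,1,0] f~>[2,2,0] g~>[2,2,2]
  e2=[0,0,1] f~>[0,2,1] g~>[2,1,0]
  ⟦path⟧₁ = ⟨0 2 2; 2 2 1; 1 2 0⟩
Path 2 = h;k:
  e0=[1,0,0] h~>[2,2,2] k~>[0,0,1]
  e1=[0,1,0] h~>[1,2,2] k~>[2,0,2]
  e2=[0,0,1] h~>[2,0,2] k~>[2,1,0]
  ⟦path⟧₂ = ⟨0 2 2; 0 0 1; 1 2 0⟩
Equal? differ; not commutative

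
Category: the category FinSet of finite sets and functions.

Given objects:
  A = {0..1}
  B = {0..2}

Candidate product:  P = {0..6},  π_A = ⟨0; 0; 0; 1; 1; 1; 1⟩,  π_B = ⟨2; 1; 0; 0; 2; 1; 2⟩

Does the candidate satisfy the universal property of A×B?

|A|·|B| = 2·3 = 6;  |P| = 7
  → cardinalities differ; no bijection possible.

Answer: NOT A VALID PRODUCT — |P|=7 ≠ |A|·|B|=6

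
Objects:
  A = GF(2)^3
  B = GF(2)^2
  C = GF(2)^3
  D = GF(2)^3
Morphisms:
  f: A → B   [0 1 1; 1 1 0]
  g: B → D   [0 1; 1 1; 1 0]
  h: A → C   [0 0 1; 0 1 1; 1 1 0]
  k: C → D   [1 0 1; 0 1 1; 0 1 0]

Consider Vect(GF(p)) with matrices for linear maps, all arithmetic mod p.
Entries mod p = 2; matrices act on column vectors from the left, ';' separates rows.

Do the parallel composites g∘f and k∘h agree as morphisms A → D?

Answer: DOES NOT COMMUTE

Trace:
Along f;g (path 1):
  e0=⟨1,0,0⟩ f→⟨0,1⟩ g→⟨1,1,0⟩
  e1=⟨0,1,0⟩ f→⟨1,1⟩ g→⟨1,0,1⟩
  e2=⟨0,0,1⟩ f→⟨1,0⟩ g→⟨0,1,1⟩
  ⟦path⟧₁ = [1 1 0; 1 0 1; 0 1 1]
Along h;k (path 2):
  e0=⟨1,0,0⟩ h→⟨0,0,1⟩ k→⟨1,1,0⟩
  e1=⟨0,1,0⟩ h→⟨0,1,1⟩ k→⟨1,0,1⟩
  e2=⟨0,0,1⟩ h→⟨1,1,0⟩ k→⟨1,1,1⟩
  ⟦path⟧₂ = [1 1 1; 1 0 1; 0 1 1]
Equal? distinct morphisms ✗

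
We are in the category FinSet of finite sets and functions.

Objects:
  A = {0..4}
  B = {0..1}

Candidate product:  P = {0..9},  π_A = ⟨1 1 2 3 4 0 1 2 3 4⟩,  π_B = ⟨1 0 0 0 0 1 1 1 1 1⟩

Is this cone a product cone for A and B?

Answer: NOT A VALID PRODUCT — duplicate pair at indices 6,0

Work:
|A|·|B| = 5·2 = 10;  |P| = 10
Check the pairing map k ↦ (π_A(k), π_B(k)):
  0 -> (1,1)
  1 -> (1,0)
  2 -> (2,0)
  3 -> (3,0)
  4 -> (4,0)
  5 -> (0,1)
  6 -> (1,1)  ✗ repeats pair of k=0
  7 -> (2,1)
  8 -> (3,1)
  9 -> (4,1)
distinct pairs in image: 9 / 10 needed
  → (1,1) hit at k=0 and k=6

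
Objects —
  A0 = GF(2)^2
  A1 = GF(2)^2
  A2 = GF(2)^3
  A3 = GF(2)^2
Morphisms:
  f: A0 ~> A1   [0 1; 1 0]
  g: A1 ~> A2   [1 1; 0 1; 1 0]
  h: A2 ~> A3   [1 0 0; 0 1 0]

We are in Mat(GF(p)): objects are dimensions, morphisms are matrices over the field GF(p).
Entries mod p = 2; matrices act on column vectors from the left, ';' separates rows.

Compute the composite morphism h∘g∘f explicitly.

  e0=(1,0) f~>(0,1) g~>(1,1,0) h~>(1,1)
  e1=(0,1) f~>(1,0) g~>(1,0,1) h~>(1,0)
composite: [1 1; 1 0]

Answer: [1 1; 1 0]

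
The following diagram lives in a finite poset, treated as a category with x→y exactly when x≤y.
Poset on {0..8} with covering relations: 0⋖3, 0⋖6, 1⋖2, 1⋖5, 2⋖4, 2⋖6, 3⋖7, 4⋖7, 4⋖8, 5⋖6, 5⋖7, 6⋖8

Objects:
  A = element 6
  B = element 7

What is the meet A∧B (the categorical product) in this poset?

Answer: NO MEET EXISTS

Work:
Common predecessors of 6,7: {0,1,2,5}
  maximal lower bounds 0 and 2 are incomparable: neither 0⊑2 nor 2⊑0
→ no greatest lower bound exists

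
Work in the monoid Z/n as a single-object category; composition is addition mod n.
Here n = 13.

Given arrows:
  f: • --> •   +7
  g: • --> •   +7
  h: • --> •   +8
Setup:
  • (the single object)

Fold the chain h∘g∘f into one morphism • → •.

Answer: +9

Trace:
  0 +7≡7 +7≡1 +8≡9  (mod 13)
⟦path⟧: +9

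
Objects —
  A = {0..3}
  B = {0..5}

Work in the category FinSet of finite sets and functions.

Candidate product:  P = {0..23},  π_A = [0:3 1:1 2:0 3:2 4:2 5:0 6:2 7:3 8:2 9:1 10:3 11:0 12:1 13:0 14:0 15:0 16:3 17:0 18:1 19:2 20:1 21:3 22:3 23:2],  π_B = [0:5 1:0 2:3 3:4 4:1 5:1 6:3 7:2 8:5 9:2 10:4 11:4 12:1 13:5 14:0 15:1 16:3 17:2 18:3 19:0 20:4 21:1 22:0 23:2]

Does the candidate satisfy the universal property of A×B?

Answer: NOT A VALID PRODUCT — duplicate pair at indices 15,5

Trace:
|A|·|B| = 4·6 = 24;  |P| = 24
Check the pairing map k ↦ (π_A(k), π_B(k)):
  0 : (3,5)
  1 : (1,0)
  2 : (0,3)
  3 : (2,4)
  4 : (2,1)
  5 : (0,1)
  6 : (2,3)
  7 : (3,2)
  8 : (2,5)
  9 : (1,2)
  10 : (3,4)
  11 : (0,4)
  12 : (1,1)
  13 : (0,5)
  14 : (0,0)
  15 : (0,1)  ✗ repeats pair of k=5
  16 : (3,3)
  17 : (0,2)
  18 : (1,3)
  19 : (2,0)
  20 : (1,4)
  21 : (3,1)
  22 : (3,0)
  23 : (2,2)
distinct pairs in image: 23 / 24 needed
  → (0,1) hit at k=5 and k=15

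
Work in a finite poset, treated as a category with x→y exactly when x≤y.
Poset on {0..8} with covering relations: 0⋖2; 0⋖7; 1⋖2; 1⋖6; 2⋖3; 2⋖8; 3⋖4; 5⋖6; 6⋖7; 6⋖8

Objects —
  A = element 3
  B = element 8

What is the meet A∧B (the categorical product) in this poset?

Answer: A∧B = 2

Work:
Lower bounds of A=3 and B=8: {0,1,2}
  0 ⊑ 2
  1 ⊑ 2
  2 ⊑ 2
glb = 2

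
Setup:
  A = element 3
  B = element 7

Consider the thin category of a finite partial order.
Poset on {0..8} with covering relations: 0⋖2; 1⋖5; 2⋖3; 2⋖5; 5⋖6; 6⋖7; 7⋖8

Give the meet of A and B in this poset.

Answer: A∧B = 2

Trace:
Common predecessors of 3,7: {0,2}
  0 ≤ 2
  2 ≤ 2
glb = 2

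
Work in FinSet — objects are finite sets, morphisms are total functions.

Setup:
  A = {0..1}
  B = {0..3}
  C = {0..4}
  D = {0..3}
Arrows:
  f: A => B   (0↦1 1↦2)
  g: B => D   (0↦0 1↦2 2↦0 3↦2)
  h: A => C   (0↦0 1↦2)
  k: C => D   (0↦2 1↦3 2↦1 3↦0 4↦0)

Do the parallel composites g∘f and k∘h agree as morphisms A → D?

Along f;g (path 1):
  0 f=>1 g=>2
  1 f=>2 g=>0
  result₁ = (0↦2 1↦0)
Along h;k (path 2):
  0 h=>0 k=>2
  1 h=>2 k=>1
  result₂ = (0↦2 1↦1)
Equal? NO — does not commute

Answer: DOES NOT COMMUTE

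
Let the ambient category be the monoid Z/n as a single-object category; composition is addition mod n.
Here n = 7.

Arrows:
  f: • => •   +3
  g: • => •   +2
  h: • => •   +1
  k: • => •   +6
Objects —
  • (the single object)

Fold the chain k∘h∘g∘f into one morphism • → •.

  0 +3≡3 +2≡5 +1≡6 +6≡5  (mod 7)
⟦path⟧: +5

Answer: +5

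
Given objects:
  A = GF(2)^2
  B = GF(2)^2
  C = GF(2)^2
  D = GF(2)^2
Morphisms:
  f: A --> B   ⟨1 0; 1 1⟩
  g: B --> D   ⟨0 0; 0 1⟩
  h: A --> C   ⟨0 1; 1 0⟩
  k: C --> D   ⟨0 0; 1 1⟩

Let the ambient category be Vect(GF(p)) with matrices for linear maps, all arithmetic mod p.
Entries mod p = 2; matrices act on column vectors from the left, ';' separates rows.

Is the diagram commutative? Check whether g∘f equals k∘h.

Answer: COMMUTES

Work:
Along f;g (path 1):
  e0=(1,0) f-->(1,1) g-->(0,1)
  e1=(0,1) f-->(0,1) g-->(0,1)
  ⟦path⟧₁ = ⟨0 0; 1 1⟩
Along h;k (path 2):
  e0=(1,0) h-->(0,1) k-->(0,1)
  e1=(0,1) h-->(1,0) k-->(0,1)
  ⟦path⟧₂ = ⟨0 0; 1 1⟩
Equal? same morphism ✓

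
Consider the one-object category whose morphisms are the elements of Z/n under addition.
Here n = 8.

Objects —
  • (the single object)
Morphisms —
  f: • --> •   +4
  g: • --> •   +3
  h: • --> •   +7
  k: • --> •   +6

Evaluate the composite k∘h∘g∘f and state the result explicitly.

Answer: +4

Trace:
  0 +4≡4 +3≡7 +7≡6 +6≡4  (mod 8)
result: +4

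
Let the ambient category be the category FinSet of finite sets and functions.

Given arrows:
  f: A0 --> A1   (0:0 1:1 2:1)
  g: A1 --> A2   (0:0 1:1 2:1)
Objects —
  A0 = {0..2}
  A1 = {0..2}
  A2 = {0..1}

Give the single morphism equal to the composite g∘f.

Answer: (0:0 1:1 2:1)

Derivation:
  0 f-->0 g-->0
  1 f-->1 g-->1
  2 f-->1 g-->1
result: (0:0 1:1 2:1)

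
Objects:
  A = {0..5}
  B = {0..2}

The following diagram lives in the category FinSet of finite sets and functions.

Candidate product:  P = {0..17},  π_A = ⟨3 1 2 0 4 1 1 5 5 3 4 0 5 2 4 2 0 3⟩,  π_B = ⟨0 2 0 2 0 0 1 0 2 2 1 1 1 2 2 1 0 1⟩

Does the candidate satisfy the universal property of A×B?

Answer: VALID PRODUCT

Trace:
|A|·|B| = 6·3 = 18;  |P| = 18
Check the pairing map k ↦ (π_A(k), π_B(k)):
  0 -> (3,0)
  1 -> (1,2)
  2 -> (2,0)
  3 -> (0,2)
  4 -> (4,0)
  5 -> (1,0)
  6 -> (1,1)
  7 -> (5,0)
  8 -> (5,2)
  9 -> (3,2)
  10 -> (4,1)
  11 -> (0,1)
  12 -> (5,1)
  13 -> (2,2)
  14 -> (4,2)
  15 -> (2,1)
  16 -> (0,0)
  17 -> (3,1)
distinct pairs in image: 18 / 18 needed
  → bijection onto A×B; projections well-typed.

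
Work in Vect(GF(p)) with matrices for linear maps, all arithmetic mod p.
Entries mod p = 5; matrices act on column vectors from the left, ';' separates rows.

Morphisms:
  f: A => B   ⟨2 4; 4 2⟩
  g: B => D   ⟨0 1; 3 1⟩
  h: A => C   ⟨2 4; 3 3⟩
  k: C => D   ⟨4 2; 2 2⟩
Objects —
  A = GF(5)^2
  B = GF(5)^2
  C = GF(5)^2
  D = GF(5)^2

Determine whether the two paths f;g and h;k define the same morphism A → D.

Answer: COMMUTES

Work:
1) trace f;g:
  e0=⟨1,0⟩ f=>⟨2,4⟩ g=>⟨4,0⟩
  e1=⟨0,1⟩ f=>⟨4,2⟩ g=>⟨2,4⟩
  ⟦path⟧₁ = ⟨4 2; 0 4⟩
2) trace h;k:
  e0=⟨1,0⟩ h=>⟨2,3⟩ k=>⟨4,0⟩
  e1=⟨0,1⟩ h=>⟨4,3⟩ k=>⟨2,4⟩
  ⟦path⟧₂ = ⟨4 2; 0 4⟩
Equal? same morphism ✓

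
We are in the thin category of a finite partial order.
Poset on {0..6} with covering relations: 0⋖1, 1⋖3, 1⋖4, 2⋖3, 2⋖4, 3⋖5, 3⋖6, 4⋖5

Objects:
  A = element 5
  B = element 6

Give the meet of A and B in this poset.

Answer: A∧B = 3

Work:
Lower bounds of A=5 and B=6: {0,1,2,3}
  0 ⊑ 3
  1 ⊑ 3
  2 ⊑ 3
  3 ⊑ 3
glb = 3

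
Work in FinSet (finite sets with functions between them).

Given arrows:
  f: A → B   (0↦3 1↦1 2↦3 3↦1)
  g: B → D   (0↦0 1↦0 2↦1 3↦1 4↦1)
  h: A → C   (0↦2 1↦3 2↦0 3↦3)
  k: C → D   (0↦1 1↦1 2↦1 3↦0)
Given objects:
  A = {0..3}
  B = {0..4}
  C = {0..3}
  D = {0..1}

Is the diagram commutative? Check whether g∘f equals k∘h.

Path 1 = f;g:
  0 f→3 g→1
  1 f→1 g→0
  2 f→3 g→1
  3 f→1 g→0
  result₁ = (0↦1 1↦0 2↦1 3↦0)
Path 2 = h;k:
  0 h→2 k→1
  1 h→3 k→0
  2 h→0 k→1
  3 h→3 k→0
  result₂ = (0↦1 1↦0 2↦1 3↦0)
Equal? equal; square commutes

Answer: COMMUTES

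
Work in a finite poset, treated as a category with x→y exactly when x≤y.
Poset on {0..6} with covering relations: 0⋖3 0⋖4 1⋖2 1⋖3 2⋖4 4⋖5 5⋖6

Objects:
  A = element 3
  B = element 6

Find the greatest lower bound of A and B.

Answer: NO MEET EXISTS

Work:
{x : x<=A ∧ x<=B} = {0,1}  (A=3, B=6)
  maximal lower bounds 0 and 1 are incomparable: neither 0<=1 nor 1<=0
→ no greatest lower bound exists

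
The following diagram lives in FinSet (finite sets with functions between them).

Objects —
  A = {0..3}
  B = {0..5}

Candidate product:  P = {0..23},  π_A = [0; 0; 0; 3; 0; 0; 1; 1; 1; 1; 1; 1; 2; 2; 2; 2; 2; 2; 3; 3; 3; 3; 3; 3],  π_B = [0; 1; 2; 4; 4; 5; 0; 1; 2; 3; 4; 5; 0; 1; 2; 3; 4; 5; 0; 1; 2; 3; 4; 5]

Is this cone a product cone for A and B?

Answer: NOT A VALID PRODUCT — duplicate pair at indices 22,3

Work:
|A|·|B| = 4·6 = 24;  |P| = 24
Check the pairing map k ↦ (π_A(k), π_B(k)):
  0 ↦ (0,0)
  1 ↦ (0,1)
  2 ↦ (0,2)
  3 ↦ (3,4)
  4 ↦ (0,4)
  5 ↦ (0,5)
  6 ↦ (1,0)
  7 ↦ (1,1)
  8 ↦ (1,2)
  9 ↦ (1,3)
  10 ↦ (1,4)
  11 ↦ (1,5)
  12 ↦ (2,0)
  13 ↦ (2,1)
  14 ↦ (2,2)
  15 ↦ (2,3)
  16 ↦ (2,4)
  17 ↦ (2,5)
  18 ↦ (3,0)
  19 ↦ (3,1)
  20 ↦ (3,2)
  21 ↦ (3,3)
  22 ↦ (3,4)  ✗ repeats pair of k=3
  23 ↦ (3,5)
distinct pairs in image: 23 / 24 needed
  → (3,4) hit at k=3 and k=22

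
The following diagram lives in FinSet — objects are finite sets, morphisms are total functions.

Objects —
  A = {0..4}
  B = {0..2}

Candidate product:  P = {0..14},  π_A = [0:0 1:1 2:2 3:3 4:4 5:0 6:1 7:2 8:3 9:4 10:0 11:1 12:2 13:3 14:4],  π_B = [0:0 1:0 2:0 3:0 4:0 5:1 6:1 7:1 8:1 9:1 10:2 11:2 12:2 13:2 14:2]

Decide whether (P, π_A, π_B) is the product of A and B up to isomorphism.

Answer: VALID PRODUCT

Trace:
|A|·|B| = 5·3 = 15;  |P| = 15
Check the pairing map k ↦ (π_A(k), π_B(k)):
  0 : (0,0)
  1 : (1,0)
  2 : (2,0)
  3 : (3,0)
  4 : (4,0)
  5 : (0,1)
  6 : (1,1)
  7 : (2,1)
  8 : (3,1)
  9 : (4,1)
  10 : (0,2)
  11 : (1,2)
  12 : (2,2)
  13 : (3,2)
  14 : (4,2)
distinct pairs in image: 15 / 15 needed
  → bijection onto A×B; projections well-typed.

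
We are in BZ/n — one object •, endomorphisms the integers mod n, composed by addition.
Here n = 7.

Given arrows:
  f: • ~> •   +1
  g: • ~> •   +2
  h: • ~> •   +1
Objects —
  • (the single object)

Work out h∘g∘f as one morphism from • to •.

Answer: +4

Work:
  0 +1≡1 +2≡3 +1≡4  (mod 7)
composite: +4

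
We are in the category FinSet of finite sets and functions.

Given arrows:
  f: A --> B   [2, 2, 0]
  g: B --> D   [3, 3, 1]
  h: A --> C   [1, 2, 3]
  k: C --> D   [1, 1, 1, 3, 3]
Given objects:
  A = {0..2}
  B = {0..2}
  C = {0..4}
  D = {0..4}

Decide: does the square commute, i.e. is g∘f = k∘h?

1) trace f;g:
  0 f-->2 g-->1
  1 f-->2 g-->1
  2 f-->0 g-->3
  result₁ = [1, 1, 3]
2) trace h;k:
  0 h-->1 k-->1
  1 h-->2 k-->1
  2 h-->3 k-->3
  result₂ = [1, 1, 3]
Equal? same morphism ✓

Answer: COMMUTES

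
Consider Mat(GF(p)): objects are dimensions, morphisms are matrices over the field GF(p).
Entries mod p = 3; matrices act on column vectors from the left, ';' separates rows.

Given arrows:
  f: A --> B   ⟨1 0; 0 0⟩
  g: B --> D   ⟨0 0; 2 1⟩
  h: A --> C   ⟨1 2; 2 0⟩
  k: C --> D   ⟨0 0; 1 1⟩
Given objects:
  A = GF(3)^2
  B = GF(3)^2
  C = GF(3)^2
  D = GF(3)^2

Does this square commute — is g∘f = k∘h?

Answer: DOES NOT COMMUTE

Work:
Along f;g (path 1):
  e0=(1,0) f-->(1,0) g-->(0,2)
  e1=(0,1) f-->(0,0) g-->(0,0)
  result₁ = ⟨0 0; 2 0⟩
Along h;k (path 2):
  e0=(1,0) h-->(1,2) k-->(0,0)
  e1=(0,1) h-->(2,0) k-->(0,2)
  result₂ = ⟨0 0; 0 2⟩
Equal? distinct morphisms ✗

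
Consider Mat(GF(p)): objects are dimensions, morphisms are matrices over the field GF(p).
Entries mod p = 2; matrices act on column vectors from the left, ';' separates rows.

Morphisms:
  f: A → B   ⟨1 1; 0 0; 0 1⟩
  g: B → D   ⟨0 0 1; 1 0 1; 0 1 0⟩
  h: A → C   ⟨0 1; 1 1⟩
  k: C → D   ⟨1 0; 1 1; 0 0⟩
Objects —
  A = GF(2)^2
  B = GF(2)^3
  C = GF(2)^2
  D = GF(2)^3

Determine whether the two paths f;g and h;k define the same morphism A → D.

1) trace f;g:
  e0=⟨1,0⟩ f→⟨1,0,0⟩ g→⟨0,1,0⟩
  e1=⟨0,1⟩ f→⟨1,0,1⟩ g→⟨1,0,0⟩
  ⟦path⟧₁ = ⟨0 1; 1 0; 0 0⟩
2) trace h;k:
  e0=⟨1,0⟩ h→⟨0,1⟩ k→⟨0,1,0⟩
  e1=⟨0,1⟩ h→⟨1,1⟩ k→⟨1,0,0⟩
  ⟦path⟧₂ = ⟨0 1; 1 0; 0 0⟩
Equal? equal; square commutes

Answer: COMMUTES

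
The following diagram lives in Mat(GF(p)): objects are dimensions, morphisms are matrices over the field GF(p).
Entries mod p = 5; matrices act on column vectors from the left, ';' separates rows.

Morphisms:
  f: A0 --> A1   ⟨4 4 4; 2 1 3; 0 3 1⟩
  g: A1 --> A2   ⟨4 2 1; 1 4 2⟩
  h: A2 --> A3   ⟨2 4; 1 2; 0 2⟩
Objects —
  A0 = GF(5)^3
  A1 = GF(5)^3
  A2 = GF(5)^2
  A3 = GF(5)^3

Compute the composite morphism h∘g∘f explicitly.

  e0=[1,0,0] f-->[4,2,0] g-->[0,2] h-->[3,4,4]
  e1=[0,1,0] f-->[4,1,3] g-->[1,4] h-->[3,4,3]
  e2=[0,0,1] f-->[4,3,1] g-->[3,3] h-->[3,4,1]
composite: ⟨3 3 3; 4 4 4; 4 3 1⟩

Answer: ⟨3 3 3; 4 4 4; 4 3 1⟩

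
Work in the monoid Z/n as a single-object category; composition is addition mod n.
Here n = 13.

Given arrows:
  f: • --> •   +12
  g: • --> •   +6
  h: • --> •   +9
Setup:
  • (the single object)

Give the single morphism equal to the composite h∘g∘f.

Answer: +1

Derivation:
  0 +12≡12 +6≡5 +9≡1  (mod 13)
result: +1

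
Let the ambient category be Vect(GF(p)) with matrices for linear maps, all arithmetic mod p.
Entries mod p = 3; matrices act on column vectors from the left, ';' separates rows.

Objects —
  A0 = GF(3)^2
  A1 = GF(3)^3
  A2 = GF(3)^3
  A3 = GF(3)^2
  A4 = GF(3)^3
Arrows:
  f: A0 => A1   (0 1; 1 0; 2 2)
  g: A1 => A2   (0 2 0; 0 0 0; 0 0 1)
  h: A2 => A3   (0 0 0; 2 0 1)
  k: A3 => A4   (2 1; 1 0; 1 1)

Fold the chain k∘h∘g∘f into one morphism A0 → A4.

Answer: (0 2; 0 0; 0 2)

Derivation:
  e0=⟨1,0⟩ f=>⟨0,1,2⟩ g=>⟨2,0,2⟩ h=>⟨0,0⟩ k=>⟨0,0,0⟩
  e1=⟨0,1⟩ f=>⟨1,0,2⟩ g=>⟨0,0,2⟩ h=>⟨0,2⟩ k=>⟨2,0,2⟩
composite: (0 2; 0 0; 0 2)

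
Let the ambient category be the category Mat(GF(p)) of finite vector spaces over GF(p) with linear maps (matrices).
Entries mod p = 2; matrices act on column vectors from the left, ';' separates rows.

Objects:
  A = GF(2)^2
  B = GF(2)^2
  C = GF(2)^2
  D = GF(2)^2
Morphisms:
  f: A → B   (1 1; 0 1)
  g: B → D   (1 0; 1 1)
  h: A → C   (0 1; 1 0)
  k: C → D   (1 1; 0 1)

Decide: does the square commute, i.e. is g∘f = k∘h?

Answer: COMMUTES

Derivation:
Along f;g (path 1):
  e0=⟨1,0⟩ f→⟨1,0⟩ g→⟨1,1⟩
  e1=⟨0,1⟩ f→⟨1,1⟩ g→⟨1,0⟩
  result₁ = (1 1; 1 0)
Along h;k (path 2):
  e0=⟨1,0⟩ h→⟨0,1⟩ k→⟨1,1⟩
  e1=⟨0,1⟩ h→⟨1,0⟩ k→⟨1,0⟩
  result₂ = (1 1; 1 0)
Equal? equal; square commutes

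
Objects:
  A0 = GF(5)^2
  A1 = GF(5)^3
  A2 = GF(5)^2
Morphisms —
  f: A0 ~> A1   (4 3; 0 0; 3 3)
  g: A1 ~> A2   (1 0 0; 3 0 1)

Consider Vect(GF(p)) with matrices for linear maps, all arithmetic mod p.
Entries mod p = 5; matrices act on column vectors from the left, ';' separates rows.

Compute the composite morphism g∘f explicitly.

Answer: (4 3; 0 2)

Derivation:
  e0=⟨1,0⟩ f~>⟨4,0,3⟩ g~>⟨4,0⟩
  e1=⟨0,1⟩ f~>⟨3,0,3⟩ g~>⟨3,2⟩
⟦path⟧: (4 3; 0 2)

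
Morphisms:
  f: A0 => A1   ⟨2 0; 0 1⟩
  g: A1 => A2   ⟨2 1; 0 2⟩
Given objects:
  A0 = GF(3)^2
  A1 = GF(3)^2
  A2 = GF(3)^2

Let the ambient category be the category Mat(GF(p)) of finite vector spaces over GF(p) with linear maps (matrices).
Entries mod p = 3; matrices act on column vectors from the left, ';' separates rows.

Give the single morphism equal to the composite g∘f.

Answer: ⟨1 1; 0 2⟩

Derivation:
  e0=(1,0) f=>(2,0) g=>(1,0)
  e1=(0,1) f=>(0,1) g=>(1,2)
⟦path⟧: ⟨1 1; 0 2⟩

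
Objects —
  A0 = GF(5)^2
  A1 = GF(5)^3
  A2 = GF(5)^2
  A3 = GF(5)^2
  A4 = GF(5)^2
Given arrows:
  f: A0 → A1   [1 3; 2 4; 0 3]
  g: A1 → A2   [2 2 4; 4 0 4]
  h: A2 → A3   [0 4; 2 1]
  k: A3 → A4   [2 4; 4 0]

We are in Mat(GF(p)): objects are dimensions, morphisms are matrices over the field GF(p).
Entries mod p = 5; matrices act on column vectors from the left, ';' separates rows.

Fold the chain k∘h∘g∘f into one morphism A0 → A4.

Answer: [1 1; 4 4]

Derivation:
  e0=(1,0) f→(1,2,0) g→(1,4) h→(1,1) k→(1,4)
  e1=(0,1) f→(3,4,3) g→(1,4) h→(1,1) k→(1,4)
result: [1 1; 4 4]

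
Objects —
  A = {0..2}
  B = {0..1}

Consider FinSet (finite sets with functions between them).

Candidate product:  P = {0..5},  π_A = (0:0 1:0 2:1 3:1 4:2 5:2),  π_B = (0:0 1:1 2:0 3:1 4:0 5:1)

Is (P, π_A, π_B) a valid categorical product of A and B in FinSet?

|A|·|B| = 3·2 = 6;  |P| = 6
Check the pairing map k ↦ (π_A(k), π_B(k)):
  0 : (0,0)
  1 : (0,1)
  2 : (1,0)
  3 : (1,1)
  4 : (2,0)
  5 : (2,1)
distinct pairs in image: 6 / 6 needed
  → bijection onto A×B; projections well-typed.

Answer: VALID PRODUCT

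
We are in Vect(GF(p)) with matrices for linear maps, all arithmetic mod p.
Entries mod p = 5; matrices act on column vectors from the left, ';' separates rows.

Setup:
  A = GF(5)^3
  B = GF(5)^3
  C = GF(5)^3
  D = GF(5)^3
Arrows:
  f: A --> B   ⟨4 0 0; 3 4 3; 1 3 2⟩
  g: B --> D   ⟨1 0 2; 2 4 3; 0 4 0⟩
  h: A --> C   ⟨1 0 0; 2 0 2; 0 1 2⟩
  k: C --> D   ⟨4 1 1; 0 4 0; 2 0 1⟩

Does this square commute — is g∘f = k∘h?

Along f;g (path 1):
  e0=⟨1,0,0⟩ f-->⟨4,3,1⟩ g-->⟨1,3,2⟩
  e1=⟨0,1,0⟩ f-->⟨0,4,3⟩ g-->⟨1,0,1⟩
  e2=⟨0,0,1⟩ f-->⟨0,3,2⟩ g-->⟨4,3,2⟩
  composite₁ = ⟨1 1 4; 3 0 3; 2 1 2⟩
Along h;k (path 2):
  e0=⟨1,0,0⟩ h-->⟨1,2,0⟩ k-->⟨1,3,2⟩
  e1=⟨0,1,0⟩ h-->⟨0,0,1⟩ k-->⟨1,0,1⟩
  e2=⟨0,0,1⟩ h-->⟨0,2,2⟩ k-->⟨4,3,2⟩
  composite₂ = ⟨1 1 4; 3 0 3; 2 1 2⟩
Equal? same morphism ✓

Answer: COMMUTES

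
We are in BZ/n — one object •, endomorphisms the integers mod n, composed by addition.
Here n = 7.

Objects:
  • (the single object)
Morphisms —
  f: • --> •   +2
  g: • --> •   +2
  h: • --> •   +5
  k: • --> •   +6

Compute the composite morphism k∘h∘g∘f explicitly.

  0 +2≡2 +2≡4 +5≡2 +6≡1  (mod 7)
⟦path⟧: +1

Answer: +1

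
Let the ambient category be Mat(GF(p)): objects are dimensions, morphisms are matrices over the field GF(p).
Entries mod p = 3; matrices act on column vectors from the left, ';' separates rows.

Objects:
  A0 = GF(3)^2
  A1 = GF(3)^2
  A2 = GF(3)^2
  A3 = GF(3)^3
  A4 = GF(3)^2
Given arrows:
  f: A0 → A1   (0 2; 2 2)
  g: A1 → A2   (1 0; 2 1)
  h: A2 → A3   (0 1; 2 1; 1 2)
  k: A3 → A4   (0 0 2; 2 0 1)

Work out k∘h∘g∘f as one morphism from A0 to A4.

  e0=[1,0] f→[0,2] g→[0,2] h→[2,2,1] k→[2,2]
  e1=[0,1] f→[2,2] g→[2,0] h→[0,1,2] k→[1,2]
result: (2 1; 2 2)

Answer: (2 1; 2 2)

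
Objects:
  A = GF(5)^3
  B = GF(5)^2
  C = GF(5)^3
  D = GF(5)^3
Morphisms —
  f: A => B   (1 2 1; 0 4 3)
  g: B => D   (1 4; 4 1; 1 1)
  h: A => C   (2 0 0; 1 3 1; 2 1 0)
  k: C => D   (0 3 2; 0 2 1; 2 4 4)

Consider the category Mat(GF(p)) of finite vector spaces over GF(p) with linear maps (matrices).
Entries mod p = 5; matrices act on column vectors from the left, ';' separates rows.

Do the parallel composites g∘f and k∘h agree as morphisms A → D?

Answer: DOES NOT COMMUTE

Derivation:
Along f;g (path 1):
  e0=(1,0,0) f=>(1,0) g=>(1,4,1)
  e1=(0,1,0) f=>(2,4) g=>(3,2,1)
  e2=(0,0,1) f=>(1,3) g=>(3,2,4)
  ⟦path⟧₁ = (1 3 3; 4 2 2; 1 1 4)
Along h;k (path 2):
  e0=(1,0,0) h=>(2,1,2) k=>(2,4,1)
  e1=(0,1,0) h=>(0,3,1) k=>(1,2,1)
  e2=(0,0,1) h=>(0,1,0) k=>(3,2,4)
  ⟦path⟧₂ = (2 1 3; 4 2 2; 1 1 4)
Equal? differ; not commutative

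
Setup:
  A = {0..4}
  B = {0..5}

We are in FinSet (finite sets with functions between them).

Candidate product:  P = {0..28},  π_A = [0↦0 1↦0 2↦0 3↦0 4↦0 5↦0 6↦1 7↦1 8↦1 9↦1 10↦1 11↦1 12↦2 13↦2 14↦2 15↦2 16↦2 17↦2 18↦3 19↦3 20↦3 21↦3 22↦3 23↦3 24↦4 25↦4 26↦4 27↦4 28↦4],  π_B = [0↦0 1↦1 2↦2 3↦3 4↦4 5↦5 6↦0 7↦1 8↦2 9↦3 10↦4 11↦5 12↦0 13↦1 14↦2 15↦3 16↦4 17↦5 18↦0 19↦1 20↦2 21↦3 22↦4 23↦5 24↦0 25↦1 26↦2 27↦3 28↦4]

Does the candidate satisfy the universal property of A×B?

|A|·|B| = 5·6 = 30;  |P| = 29
  → cardinalities differ; no bijection possible.

Answer: NOT A VALID PRODUCT — |P|=29 ≠ |A|·|B|=30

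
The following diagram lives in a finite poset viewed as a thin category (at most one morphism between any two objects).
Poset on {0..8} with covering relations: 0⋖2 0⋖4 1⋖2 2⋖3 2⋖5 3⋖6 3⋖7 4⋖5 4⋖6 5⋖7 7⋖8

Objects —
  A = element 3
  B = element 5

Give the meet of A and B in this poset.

Answer: A∧B = 2

Work:
{x : x<=A ∧ x<=B} = {0,1,2}  (A=3, B=5)
  0 <= 2
  1 <= 2
  2 <= 2
glb = 2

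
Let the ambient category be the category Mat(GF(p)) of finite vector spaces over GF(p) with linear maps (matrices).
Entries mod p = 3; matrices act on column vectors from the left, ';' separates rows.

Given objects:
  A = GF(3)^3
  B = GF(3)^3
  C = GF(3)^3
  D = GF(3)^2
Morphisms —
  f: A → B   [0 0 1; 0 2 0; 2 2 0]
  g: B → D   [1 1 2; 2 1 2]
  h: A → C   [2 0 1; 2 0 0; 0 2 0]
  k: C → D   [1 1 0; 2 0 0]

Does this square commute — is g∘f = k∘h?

Answer: COMMUTES

Trace:
1) trace f;g:
  e0=[1,0,0] f→[0,0,2] g→[1,1]
  e1=[0,1,0] f→[0,2,2] g→[0,0]
  e2=[0,0,1] f→[1,0,0] g→[1,2]
  composite₁ = [1 0 1; 1 0 2]
2) trace h;k:
  e0=[1,0,0] h→[2,2,0] k→[1,1]
  e1=[0,1,0] h→[0,0,2] k→[0,0]
  e2=[0,0,1] h→[1,0,0] k→[1,2]
  composite₂ = [1 0 1; 1 0 2]
Equal? same morphism ✓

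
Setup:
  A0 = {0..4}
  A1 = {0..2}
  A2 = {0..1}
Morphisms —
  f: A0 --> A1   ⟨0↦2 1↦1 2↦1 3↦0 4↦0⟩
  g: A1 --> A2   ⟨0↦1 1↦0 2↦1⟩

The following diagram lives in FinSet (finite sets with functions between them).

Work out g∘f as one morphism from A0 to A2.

  0 f-->2 g-->1
  1 f-->1 g-->0
  2 f-->1 g-->0
  3 f-->0 g-->1
  4 f-->0 g-->1
⟦path⟧: ⟨0↦1 1↦0 2↦0 3↦1 4↦1⟩

Answer: ⟨0↦1 1↦0 2↦0 3↦1 4↦1⟩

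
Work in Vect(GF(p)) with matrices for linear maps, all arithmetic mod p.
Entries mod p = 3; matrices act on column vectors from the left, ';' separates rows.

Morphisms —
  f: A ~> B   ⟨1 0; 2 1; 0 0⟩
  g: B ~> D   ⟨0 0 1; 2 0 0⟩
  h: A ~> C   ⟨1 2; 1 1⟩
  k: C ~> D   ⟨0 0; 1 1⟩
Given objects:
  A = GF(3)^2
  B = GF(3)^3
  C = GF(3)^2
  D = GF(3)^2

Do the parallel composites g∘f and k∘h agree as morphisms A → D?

Answer: COMMUTES

Work:
Along f;g (path 1):
  e0=(1,0) f~>(1,2,0) g~>(0,2)
  e1=(0,1) f~>(0,1,0) g~>(0,0)
  ⟦path⟧₁ = ⟨0 0; 2 0⟩
Along h;k (path 2):
  e0=(1,0) h~>(1,1) k~>(0,2)
  e1=(0,1) h~>(2,1) k~>(0,0)
  ⟦path⟧₂ = ⟨0 0; 2 0⟩
Equal? same morphism ✓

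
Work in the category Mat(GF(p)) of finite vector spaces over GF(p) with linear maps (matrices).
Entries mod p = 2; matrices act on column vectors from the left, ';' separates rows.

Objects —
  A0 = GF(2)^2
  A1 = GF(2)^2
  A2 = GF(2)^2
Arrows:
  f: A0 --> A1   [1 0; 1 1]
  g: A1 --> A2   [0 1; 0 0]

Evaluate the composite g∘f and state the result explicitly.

Answer: [1 1; 0 0]

Work:
  e0=⟨1,0⟩ f-->⟨1,1⟩ g-->⟨1,0⟩
  e1=⟨0,1⟩ f-->⟨0,1⟩ g-->⟨1,0⟩
⟦path⟧: [1 1; 0 0]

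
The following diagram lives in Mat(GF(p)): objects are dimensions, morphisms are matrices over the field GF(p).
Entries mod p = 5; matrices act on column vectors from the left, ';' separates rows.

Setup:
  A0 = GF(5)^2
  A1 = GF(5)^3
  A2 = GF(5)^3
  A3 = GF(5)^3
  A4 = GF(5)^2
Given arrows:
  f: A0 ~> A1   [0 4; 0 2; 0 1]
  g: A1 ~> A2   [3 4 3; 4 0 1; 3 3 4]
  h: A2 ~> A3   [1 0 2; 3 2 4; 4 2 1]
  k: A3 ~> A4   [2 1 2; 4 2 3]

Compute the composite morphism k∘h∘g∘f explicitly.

  e0=[1,0] f~>[0,0,0] g~>[0,0,0] h~>[0,0,0] k~>[0,0]
  e1=[0,1] f~>[4,2,1] g~>[3,2,2] h~>[2,1,3] k~>[1,4]
result: [0 1; 0 4]

Answer: [0 1; 0 4]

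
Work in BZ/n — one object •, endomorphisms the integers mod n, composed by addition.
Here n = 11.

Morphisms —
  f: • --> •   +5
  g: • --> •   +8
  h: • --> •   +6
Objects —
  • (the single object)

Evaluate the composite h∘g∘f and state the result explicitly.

Answer: +8

Derivation:
  0 +5≡5 +8≡2 +6≡8  (mod 11)
composite: +8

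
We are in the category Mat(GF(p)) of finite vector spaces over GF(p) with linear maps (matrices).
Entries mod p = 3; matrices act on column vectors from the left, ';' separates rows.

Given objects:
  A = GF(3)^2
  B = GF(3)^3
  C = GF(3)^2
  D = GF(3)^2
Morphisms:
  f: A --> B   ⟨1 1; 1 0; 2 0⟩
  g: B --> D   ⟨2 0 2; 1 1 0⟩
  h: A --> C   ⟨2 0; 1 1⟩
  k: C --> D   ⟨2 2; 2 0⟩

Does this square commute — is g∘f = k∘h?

Answer: DOES NOT COMMUTE

Work:
Along f;g (path 1):
  e0=⟨1,0⟩ f-->⟨1,1,2⟩ g-->⟨0,2⟩
  e1=⟨0,1⟩ f-->⟨1,0,0⟩ g-->⟨2,1⟩
  composite₁ = ⟨0 2; 2 1⟩
Along h;k (path 2):
  e0=⟨1,0⟩ h-->⟨2,1⟩ k-->⟨0,1⟩
  e1=⟨0,1⟩ h-->⟨0,1⟩ k-->⟨2,0⟩
  composite₂ = ⟨0 2; 1 0⟩
Equal? differ; not commutative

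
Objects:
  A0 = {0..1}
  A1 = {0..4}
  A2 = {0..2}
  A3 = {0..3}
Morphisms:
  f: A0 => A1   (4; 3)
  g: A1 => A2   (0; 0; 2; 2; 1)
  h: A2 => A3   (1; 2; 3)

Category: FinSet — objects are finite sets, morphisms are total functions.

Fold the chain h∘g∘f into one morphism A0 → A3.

  0 f=>4 g=>1 h=>2
  1 f=>3 g=>2 h=>3
composite: (2; 3)

Answer: (2; 3)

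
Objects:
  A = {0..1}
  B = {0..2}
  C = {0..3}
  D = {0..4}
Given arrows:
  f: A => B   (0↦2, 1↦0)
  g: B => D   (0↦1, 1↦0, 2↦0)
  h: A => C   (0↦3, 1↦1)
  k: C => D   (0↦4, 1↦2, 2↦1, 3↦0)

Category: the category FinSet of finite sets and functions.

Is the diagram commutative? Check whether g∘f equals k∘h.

Answer: DOES NOT COMMUTE

Derivation:
1) trace f;g:
  0 f=>2 g=>0
  1 f=>0 g=>1
  ⟦path⟧₁ = (0↦0, 1↦1)
2) trace h;k:
  0 h=>3 k=>0
  1 h=>1 k=>2
  ⟦path⟧₂ = (0↦0, 1↦2)
Equal? NO — does not commute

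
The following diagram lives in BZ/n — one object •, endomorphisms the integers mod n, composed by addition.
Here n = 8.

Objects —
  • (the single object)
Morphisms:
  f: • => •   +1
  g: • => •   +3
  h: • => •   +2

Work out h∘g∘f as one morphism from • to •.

Answer: +6

Derivation:
  0 +1≡1 +3≡4 +2≡6  (mod 8)
⟦path⟧: +6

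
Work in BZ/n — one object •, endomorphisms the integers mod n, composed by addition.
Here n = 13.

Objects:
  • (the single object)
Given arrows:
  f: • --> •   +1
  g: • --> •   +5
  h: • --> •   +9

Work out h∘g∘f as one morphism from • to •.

Answer: +2

Work:
  0 +1≡1 +5≡6 +9≡2  (mod 13)
result: +2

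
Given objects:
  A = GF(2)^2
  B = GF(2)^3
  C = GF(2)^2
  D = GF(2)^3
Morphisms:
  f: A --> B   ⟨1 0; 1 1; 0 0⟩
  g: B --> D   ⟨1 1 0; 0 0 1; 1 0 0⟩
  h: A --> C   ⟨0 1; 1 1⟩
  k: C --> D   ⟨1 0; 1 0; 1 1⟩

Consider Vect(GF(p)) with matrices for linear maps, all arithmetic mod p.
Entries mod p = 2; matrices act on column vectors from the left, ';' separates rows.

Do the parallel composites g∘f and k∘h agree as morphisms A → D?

Answer: DOES NOT COMMUTE

Derivation:
Along f;g (path 1):
  e0=(1,0) f-->(1,1,0) g-->(0,0,1)
  e1=(0,1) f-->(0,1,0) g-->(1,0,0)
  result₁ = ⟨0 1; 0 0; 1 0⟩
Along h;k (path 2):
  e0=(1,0) h-->(0,1) k-->(0,0,1)
  e1=(0,1) h-->(1,1) k-->(1,1,0)
  result₂ = ⟨0 1; 0 1; 1 0⟩
Equal? NO — does not commute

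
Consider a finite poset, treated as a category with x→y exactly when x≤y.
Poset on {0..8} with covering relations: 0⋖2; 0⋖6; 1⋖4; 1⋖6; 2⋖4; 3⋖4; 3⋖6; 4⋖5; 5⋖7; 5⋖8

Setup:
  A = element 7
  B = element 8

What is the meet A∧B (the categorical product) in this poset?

Common predecessors of 7,8: {0,1,2,3,4,5}
  0 <= 5
  1 <= 5
  2 <= 5
  3 <= 5
  4 <= 5
  5 <= 5
glb = 5

Answer: A∧B = 5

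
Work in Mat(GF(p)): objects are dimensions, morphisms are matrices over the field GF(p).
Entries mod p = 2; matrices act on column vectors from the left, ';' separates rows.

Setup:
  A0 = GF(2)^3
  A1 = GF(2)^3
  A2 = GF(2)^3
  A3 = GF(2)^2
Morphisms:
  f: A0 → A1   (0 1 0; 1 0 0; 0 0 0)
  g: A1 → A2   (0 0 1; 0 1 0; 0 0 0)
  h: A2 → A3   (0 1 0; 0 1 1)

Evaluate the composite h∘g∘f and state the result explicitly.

  e0=⟨1,0,0⟩ f→⟨0,1,0⟩ g→⟨0,1,0⟩ h→⟨1,1⟩
  e1=⟨0,1,0⟩ f→⟨1,0,0⟩ g→⟨0,0,0⟩ h→⟨0,0⟩
  e2=⟨0,0,1⟩ f→⟨0,0,0⟩ g→⟨0,0,0⟩ h→⟨0,0⟩
composite: (1 0 0; 1 0 0)

Answer: (1 0 0; 1 0 0)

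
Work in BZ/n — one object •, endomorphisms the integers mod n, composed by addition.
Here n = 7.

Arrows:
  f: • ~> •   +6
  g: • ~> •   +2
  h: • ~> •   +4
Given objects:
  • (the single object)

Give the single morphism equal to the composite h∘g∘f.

Answer: +5

Work:
  0 +6≡6 +2≡1 +4≡5  (mod 7)
result: +5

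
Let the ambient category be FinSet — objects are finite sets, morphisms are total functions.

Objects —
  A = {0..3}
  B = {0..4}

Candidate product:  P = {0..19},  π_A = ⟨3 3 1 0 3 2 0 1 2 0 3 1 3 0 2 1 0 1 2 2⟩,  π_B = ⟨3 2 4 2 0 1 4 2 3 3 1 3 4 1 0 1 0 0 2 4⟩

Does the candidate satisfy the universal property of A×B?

Answer: VALID PRODUCT

Derivation:
|A|·|B| = 4·5 = 20;  |P| = 20
Check the pairing map k ↦ (π_A(k), π_B(k)):
  0 ↦ (3,3)
  1 ↦ (3,2)
  2 ↦ (1,4)
  3 ↦ (0,2)
  4 ↦ (3,0)
  5 ↦ (2,1)
  6 ↦ (0,4)
  7 ↦ (1,2)
  8 ↦ (2,3)
  9 ↦ (0,3)
  10 ↦ (3,1)
  11 ↦ (1,3)
  12 ↦ (3,4)
  13 ↦ (0,1)
  14 ↦ (2,0)
  15 ↦ (1,1)
  16 ↦ (0,0)
  17 ↦ (1,0)
  18 ↦ (2,2)
  19 ↦ (2,4)
distinct pairs in image: 20 / 20 needed
  → bijection onto A×B; projections well-typed.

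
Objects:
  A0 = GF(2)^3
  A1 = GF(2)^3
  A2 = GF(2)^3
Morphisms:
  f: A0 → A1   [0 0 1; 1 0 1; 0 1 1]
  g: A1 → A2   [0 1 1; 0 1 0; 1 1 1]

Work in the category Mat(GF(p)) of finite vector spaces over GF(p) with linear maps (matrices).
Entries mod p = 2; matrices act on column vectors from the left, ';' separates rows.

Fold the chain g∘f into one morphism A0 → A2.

  e0=(1,0,0) f→(0,1,0) g→(1,1,1)
  e1=(0,1,0) f→(0,0,1) g→(1,0,1)
  e2=(0,0,1) f→(1,1,1) g→(0,1,1)
result: [1 1 0; 1 0 1; 1 1 1]

Answer: [1 1 0; 1 0 1; 1 1 1]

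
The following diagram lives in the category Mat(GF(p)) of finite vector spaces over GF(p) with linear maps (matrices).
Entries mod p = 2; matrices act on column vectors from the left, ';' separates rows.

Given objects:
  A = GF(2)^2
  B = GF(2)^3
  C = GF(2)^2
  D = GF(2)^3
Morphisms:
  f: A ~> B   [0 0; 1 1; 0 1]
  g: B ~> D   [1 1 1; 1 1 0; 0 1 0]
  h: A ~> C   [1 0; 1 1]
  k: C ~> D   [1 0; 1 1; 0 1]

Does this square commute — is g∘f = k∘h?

Answer: DOES NOT COMMUTE

Trace:
Path 1 = f;g:
  e0=⟨1,0⟩ f~>⟨0,1,0⟩ g~>⟨1,1,1⟩
  e1=⟨0,1⟩ f~>⟨0,1,1⟩ g~>⟨0,1,1⟩
  ⟦path⟧₁ = [1 0; 1 1; 1 1]
Path 2 = h;k:
  e0=⟨1,0⟩ h~>⟨1,1⟩ k~>⟨1,0,1⟩
  e1=⟨0,1⟩ h~>⟨0,1⟩ k~>⟨0,1,1⟩
  ⟦path⟧₂ = [1 0; 0 1; 1 1]
Equal? differ; not commutative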